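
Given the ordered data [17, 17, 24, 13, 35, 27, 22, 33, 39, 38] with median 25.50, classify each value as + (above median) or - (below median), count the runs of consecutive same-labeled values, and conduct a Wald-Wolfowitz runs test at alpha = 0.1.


Step 1: Compute median = 25.50; label A = above, B = below.
Labels in order: BBBBAABAAA  (n_A = 5, n_B = 5)
Step 2: Count runs R = 4.
Step 3: Under H0 (random ordering), E[R] = 2*n_A*n_B/(n_A+n_B) + 1 = 2*5*5/10 + 1 = 6.0000.
        Var[R] = 2*n_A*n_B*(2*n_A*n_B - n_A - n_B) / ((n_A+n_B)^2 * (n_A+n_B-1)) = 2000/900 = 2.2222.
        SD[R] = 1.4907.
Step 4: Continuity-corrected z = (R + 0.5 - E[R]) / SD[R] = (4 + 0.5 - 6.0000) / 1.4907 = -1.0062.
Step 5: Two-sided p-value via normal approximation = 2*(1 - Phi(|z|)) = 0.314305.
Step 6: alpha = 0.1. fail to reject H0.

R = 4, z = -1.0062, p = 0.314305, fail to reject H0.


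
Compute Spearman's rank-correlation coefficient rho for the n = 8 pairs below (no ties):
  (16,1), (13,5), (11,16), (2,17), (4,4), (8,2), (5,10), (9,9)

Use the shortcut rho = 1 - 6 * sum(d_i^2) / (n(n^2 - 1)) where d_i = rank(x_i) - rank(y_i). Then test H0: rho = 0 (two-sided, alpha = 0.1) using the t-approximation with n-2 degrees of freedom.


Step 1: Rank x and y separately (midranks; no ties here).
rank(x): 16->8, 13->7, 11->6, 2->1, 4->2, 8->4, 5->3, 9->5
rank(y): 1->1, 5->4, 16->7, 17->8, 4->3, 2->2, 10->6, 9->5
Step 2: d_i = R_x(i) - R_y(i); compute d_i^2.
  (8-1)^2=49, (7-4)^2=9, (6-7)^2=1, (1-8)^2=49, (2-3)^2=1, (4-2)^2=4, (3-6)^2=9, (5-5)^2=0
sum(d^2) = 122.
Step 3: rho = 1 - 6*122 / (8*(8^2 - 1)) = 1 - 732/504 = -0.452381.
Step 4: Under H0, t = rho * sqrt((n-2)/(1-rho^2)) = -1.2425 ~ t(6).
Step 5: Two-sided p-value from the t-distribution with 6 df = 0.260405.
Step 6: alpha = 0.1. fail to reject H0.

rho = -0.4524, p = 0.260405, fail to reject H0 at alpha = 0.1.


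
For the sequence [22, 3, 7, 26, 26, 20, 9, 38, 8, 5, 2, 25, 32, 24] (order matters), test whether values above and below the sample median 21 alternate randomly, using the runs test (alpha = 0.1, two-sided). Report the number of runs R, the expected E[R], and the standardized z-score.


Step 1: Compute median = 21; label A = above, B = below.
Labels in order: ABBAABBABBBAAA  (n_A = 7, n_B = 7)
Step 2: Count runs R = 7.
Step 3: Under H0 (random ordering), E[R] = 2*n_A*n_B/(n_A+n_B) + 1 = 2*7*7/14 + 1 = 8.0000.
        Var[R] = 2*n_A*n_B*(2*n_A*n_B - n_A - n_B) / ((n_A+n_B)^2 * (n_A+n_B-1)) = 8232/2548 = 3.2308.
        SD[R] = 1.7974.
Step 4: Continuity-corrected z = (R + 0.5 - E[R]) / SD[R] = (7 + 0.5 - 8.0000) / 1.7974 = -0.2782.
Step 5: Two-sided p-value via normal approximation = 2*(1 - Phi(|z|)) = 0.780879.
Step 6: alpha = 0.1. fail to reject H0.

R = 7, z = -0.2782, p = 0.780879, fail to reject H0.


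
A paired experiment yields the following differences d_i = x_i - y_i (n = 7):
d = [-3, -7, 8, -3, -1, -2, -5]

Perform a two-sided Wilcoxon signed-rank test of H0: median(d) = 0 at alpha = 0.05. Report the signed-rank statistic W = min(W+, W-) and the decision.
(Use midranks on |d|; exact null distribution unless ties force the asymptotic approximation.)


Step 1: Drop any zero differences (none here) and take |d_i|.
|d| = [3, 7, 8, 3, 1, 2, 5]
Step 2: Midrank |d_i| (ties get averaged ranks).
ranks: |3|->3.5, |7|->6, |8|->7, |3|->3.5, |1|->1, |2|->2, |5|->5
Step 3: Attach original signs; sum ranks with positive sign and with negative sign.
W+ = 7 = 7
W- = 3.5 + 6 + 3.5 + 1 + 2 + 5 = 21
(Check: W+ + W- = 28 should equal n(n+1)/2 = 28.)
Step 4: Test statistic W = min(W+, W-) = 7.
Step 5: Ties in |d|, so use the tie-corrected normal approximation.
        E[W] = n(n+1)/4 = 7*8/4 = 14.
        Tie groups: |d|=3 (t=2); sum(t^3 - t) = 6.
        Var[W] = n(n+1)(2n+1)/24 - sum(t^3-t)/48 = 840/24 - 6/48 = 34.875.
        z = (W - E[W]) / sqrt(Var[W]) = (7 - 14) / 5.9055 = -1.1853.
        Two-sided p = 2*Phi(z) = 0.235885.
Step 6: alpha = 0.05. fail to reject H0.

W+ = 7, W- = 21, W = min = 7, p = 0.235885, fail to reject H0.


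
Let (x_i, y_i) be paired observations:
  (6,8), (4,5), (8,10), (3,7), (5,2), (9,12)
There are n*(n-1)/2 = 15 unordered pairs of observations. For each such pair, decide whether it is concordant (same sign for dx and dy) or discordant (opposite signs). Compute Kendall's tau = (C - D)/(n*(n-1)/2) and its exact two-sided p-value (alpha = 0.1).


Step 1: Enumerate the 15 unordered pairs (i,j) with i<j and classify each by sign(x_j-x_i) * sign(y_j-y_i).
  (1,2):dx=-2,dy=-3->C; (1,3):dx=+2,dy=+2->C; (1,4):dx=-3,dy=-1->C; (1,5):dx=-1,dy=-6->C
  (1,6):dx=+3,dy=+4->C; (2,3):dx=+4,dy=+5->C; (2,4):dx=-1,dy=+2->D; (2,5):dx=+1,dy=-3->D
  (2,6):dx=+5,dy=+7->C; (3,4):dx=-5,dy=-3->C; (3,5):dx=-3,dy=-8->C; (3,6):dx=+1,dy=+2->C
  (4,5):dx=+2,dy=-5->D; (4,6):dx=+6,dy=+5->C; (5,6):dx=+4,dy=+10->C
Step 2: C = 12, D = 3, total pairs = 15.
Step 3: tau = (C - D)/(n(n-1)/2) = (12 - 3)/15 = 0.600000.
Step 4: Exact two-sided p-value (enumerate n! = 720 permutations of y under H0): p = 0.136111.
Step 5: alpha = 0.1. fail to reject H0.

tau_b = 0.6000 (C=12, D=3), p = 0.136111, fail to reject H0.


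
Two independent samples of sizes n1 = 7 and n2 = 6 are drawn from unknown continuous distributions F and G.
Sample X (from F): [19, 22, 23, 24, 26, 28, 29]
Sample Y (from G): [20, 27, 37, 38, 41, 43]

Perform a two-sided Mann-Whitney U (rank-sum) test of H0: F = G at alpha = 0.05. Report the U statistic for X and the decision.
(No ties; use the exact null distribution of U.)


Step 1: Combine and sort all 13 observations; assign midranks.
sorted (value, group): (19,X), (20,Y), (22,X), (23,X), (24,X), (26,X), (27,Y), (28,X), (29,X), (37,Y), (38,Y), (41,Y), (43,Y)
ranks: 19->1, 20->2, 22->3, 23->4, 24->5, 26->6, 27->7, 28->8, 29->9, 37->10, 38->11, 41->12, 43->13
Step 2: Rank sum for X: R1 = 1 + 3 + 4 + 5 + 6 + 8 + 9 = 36.
Step 3: U_X = R1 - n1(n1+1)/2 = 36 - 7*8/2 = 36 - 28 = 8.
       U_Y = n1*n2 - U_X = 42 - 8 = 34.
Step 4: No ties, so the exact null distribution of U (based on enumerating the C(13,7) = 1716 equally likely rank assignments) gives the two-sided p-value.
Step 5: p-value = 0.073427; compare to alpha = 0.05. fail to reject H0.

U_X = 8, p = 0.073427, fail to reject H0 at alpha = 0.05.


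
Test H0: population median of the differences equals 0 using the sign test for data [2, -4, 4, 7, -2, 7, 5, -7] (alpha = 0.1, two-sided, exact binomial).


Step 1: Discard zero differences. Original n = 8; n_eff = number of nonzero differences = 8.
Nonzero differences (with sign): +2, -4, +4, +7, -2, +7, +5, -7
Step 2: Count signs: positive = 5, negative = 3.
Step 3: Under H0: P(positive) = 0.5, so the number of positives S ~ Bin(8, 0.5).
Step 4: Two-sided exact p-value = sum of Bin(8,0.5) probabilities at or below the observed probability = 0.726562.
Step 5: alpha = 0.1. fail to reject H0.

n_eff = 8, pos = 5, neg = 3, p = 0.726562, fail to reject H0.


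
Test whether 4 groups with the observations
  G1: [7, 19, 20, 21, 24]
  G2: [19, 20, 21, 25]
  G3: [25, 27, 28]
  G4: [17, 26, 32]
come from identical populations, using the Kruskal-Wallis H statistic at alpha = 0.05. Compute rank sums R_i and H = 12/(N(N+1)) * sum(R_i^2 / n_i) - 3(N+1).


Step 1: Combine all N = 15 observations and assign midranks.
sorted (value, group, rank): (7,G1,1), (17,G4,2), (19,G1,3.5), (19,G2,3.5), (20,G1,5.5), (20,G2,5.5), (21,G1,7.5), (21,G2,7.5), (24,G1,9), (25,G2,10.5), (25,G3,10.5), (26,G4,12), (27,G3,13), (28,G3,14), (32,G4,15)
Step 2: Sum ranks within each group.
R_1 = 26.5 (n_1 = 5)
R_2 = 27 (n_2 = 4)
R_3 = 37.5 (n_3 = 3)
R_4 = 29 (n_4 = 3)
Step 3: H = 12/(N(N+1)) * sum(R_i^2/n_i) - 3(N+1)
     = 12/(15*16) * (26.5^2/5 + 27^2/4 + 37.5^2/3 + 29^2/3) - 3*16
     = 0.050000 * 1071.78 - 48
     = 5.589167.
Step 4: Ties present; correction factor C = 1 - 24/(15^3 - 15) = 0.992857. Corrected H = 5.589167 / 0.992857 = 5.629376.
Step 5: Under H0, H ~ chi^2(3); p-value = 0.131102.
Step 6: alpha = 0.05. fail to reject H0.

H = 5.6294, df = 3, p = 0.131102, fail to reject H0.


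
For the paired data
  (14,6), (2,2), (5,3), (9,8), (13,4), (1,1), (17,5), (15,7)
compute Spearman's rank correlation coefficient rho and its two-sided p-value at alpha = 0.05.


Step 1: Rank x and y separately (midranks; no ties here).
rank(x): 14->6, 2->2, 5->3, 9->4, 13->5, 1->1, 17->8, 15->7
rank(y): 6->6, 2->2, 3->3, 8->8, 4->4, 1->1, 5->5, 7->7
Step 2: d_i = R_x(i) - R_y(i); compute d_i^2.
  (6-6)^2=0, (2-2)^2=0, (3-3)^2=0, (4-8)^2=16, (5-4)^2=1, (1-1)^2=0, (8-5)^2=9, (7-7)^2=0
sum(d^2) = 26.
Step 3: rho = 1 - 6*26 / (8*(8^2 - 1)) = 1 - 156/504 = 0.690476.
Step 4: Under H0, t = rho * sqrt((n-2)/(1-rho^2)) = 2.3382 ~ t(6).
Step 5: Two-sided p-value from the t-distribution with 6 df = 0.057990.
Step 6: alpha = 0.05. fail to reject H0.

rho = 0.6905, p = 0.057990, fail to reject H0 at alpha = 0.05.


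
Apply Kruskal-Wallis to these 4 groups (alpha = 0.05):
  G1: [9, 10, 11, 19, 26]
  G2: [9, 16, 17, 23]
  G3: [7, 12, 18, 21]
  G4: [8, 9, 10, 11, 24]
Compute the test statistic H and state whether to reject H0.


Step 1: Combine all N = 18 observations and assign midranks.
sorted (value, group, rank): (7,G3,1), (8,G4,2), (9,G1,4), (9,G2,4), (9,G4,4), (10,G1,6.5), (10,G4,6.5), (11,G1,8.5), (11,G4,8.5), (12,G3,10), (16,G2,11), (17,G2,12), (18,G3,13), (19,G1,14), (21,G3,15), (23,G2,16), (24,G4,17), (26,G1,18)
Step 2: Sum ranks within each group.
R_1 = 51 (n_1 = 5)
R_2 = 43 (n_2 = 4)
R_3 = 39 (n_3 = 4)
R_4 = 38 (n_4 = 5)
Step 3: H = 12/(N(N+1)) * sum(R_i^2/n_i) - 3(N+1)
     = 12/(18*19) * (51^2/5 + 43^2/4 + 39^2/4 + 38^2/5) - 3*19
     = 0.035088 * 1651.5 - 57
     = 0.947368.
Step 4: Ties present; correction factor C = 1 - 36/(18^3 - 18) = 0.993808. Corrected H = 0.947368 / 0.993808 = 0.953271.
Step 5: Under H0, H ~ chi^2(3); p-value = 0.812557.
Step 6: alpha = 0.05. fail to reject H0.

H = 0.9533, df = 3, p = 0.812557, fail to reject H0.


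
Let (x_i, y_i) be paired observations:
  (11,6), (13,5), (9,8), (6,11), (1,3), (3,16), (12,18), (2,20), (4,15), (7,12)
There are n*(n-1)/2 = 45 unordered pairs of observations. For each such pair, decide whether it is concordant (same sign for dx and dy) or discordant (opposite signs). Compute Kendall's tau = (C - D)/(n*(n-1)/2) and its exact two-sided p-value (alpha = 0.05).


Step 1: Enumerate the 45 unordered pairs (i,j) with i<j and classify each by sign(x_j-x_i) * sign(y_j-y_i).
  (1,2):dx=+2,dy=-1->D; (1,3):dx=-2,dy=+2->D; (1,4):dx=-5,dy=+5->D; (1,5):dx=-10,dy=-3->C
  (1,6):dx=-8,dy=+10->D; (1,7):dx=+1,dy=+12->C; (1,8):dx=-9,dy=+14->D; (1,9):dx=-7,dy=+9->D
  (1,10):dx=-4,dy=+6->D; (2,3):dx=-4,dy=+3->D; (2,4):dx=-7,dy=+6->D; (2,5):dx=-12,dy=-2->C
  (2,6):dx=-10,dy=+11->D; (2,7):dx=-1,dy=+13->D; (2,8):dx=-11,dy=+15->D; (2,9):dx=-9,dy=+10->D
  (2,10):dx=-6,dy=+7->D; (3,4):dx=-3,dy=+3->D; (3,5):dx=-8,dy=-5->C; (3,6):dx=-6,dy=+8->D
  (3,7):dx=+3,dy=+10->C; (3,8):dx=-7,dy=+12->D; (3,9):dx=-5,dy=+7->D; (3,10):dx=-2,dy=+4->D
  (4,5):dx=-5,dy=-8->C; (4,6):dx=-3,dy=+5->D; (4,7):dx=+6,dy=+7->C; (4,8):dx=-4,dy=+9->D
  (4,9):dx=-2,dy=+4->D; (4,10):dx=+1,dy=+1->C; (5,6):dx=+2,dy=+13->C; (5,7):dx=+11,dy=+15->C
  (5,8):dx=+1,dy=+17->C; (5,9):dx=+3,dy=+12->C; (5,10):dx=+6,dy=+9->C; (6,7):dx=+9,dy=+2->C
  (6,8):dx=-1,dy=+4->D; (6,9):dx=+1,dy=-1->D; (6,10):dx=+4,dy=-4->D; (7,8):dx=-10,dy=+2->D
  (7,9):dx=-8,dy=-3->C; (7,10):dx=-5,dy=-6->C; (8,9):dx=+2,dy=-5->D; (8,10):dx=+5,dy=-8->D
  (9,10):dx=+3,dy=-3->D
Step 2: C = 16, D = 29, total pairs = 45.
Step 3: tau = (C - D)/(n(n-1)/2) = (16 - 29)/45 = -0.288889.
Step 4: Exact two-sided p-value (enumerate n! = 3628800 permutations of y under H0): p = 0.291248.
Step 5: alpha = 0.05. fail to reject H0.

tau_b = -0.2889 (C=16, D=29), p = 0.291248, fail to reject H0.


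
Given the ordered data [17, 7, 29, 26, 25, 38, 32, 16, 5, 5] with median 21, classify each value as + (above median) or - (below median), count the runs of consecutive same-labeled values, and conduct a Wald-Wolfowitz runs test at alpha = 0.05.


Step 1: Compute median = 21; label A = above, B = below.
Labels in order: BBAAAAABBB  (n_A = 5, n_B = 5)
Step 2: Count runs R = 3.
Step 3: Under H0 (random ordering), E[R] = 2*n_A*n_B/(n_A+n_B) + 1 = 2*5*5/10 + 1 = 6.0000.
        Var[R] = 2*n_A*n_B*(2*n_A*n_B - n_A - n_B) / ((n_A+n_B)^2 * (n_A+n_B-1)) = 2000/900 = 2.2222.
        SD[R] = 1.4907.
Step 4: Continuity-corrected z = (R + 0.5 - E[R]) / SD[R] = (3 + 0.5 - 6.0000) / 1.4907 = -1.6771.
Step 5: Two-sided p-value via normal approximation = 2*(1 - Phi(|z|)) = 0.093533.
Step 6: alpha = 0.05. fail to reject H0.

R = 3, z = -1.6771, p = 0.093533, fail to reject H0.


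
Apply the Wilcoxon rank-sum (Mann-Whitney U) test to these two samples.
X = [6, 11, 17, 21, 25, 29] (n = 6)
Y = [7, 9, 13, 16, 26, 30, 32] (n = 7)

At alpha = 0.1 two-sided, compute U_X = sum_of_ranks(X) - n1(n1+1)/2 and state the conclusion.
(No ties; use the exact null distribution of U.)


Step 1: Combine and sort all 13 observations; assign midranks.
sorted (value, group): (6,X), (7,Y), (9,Y), (11,X), (13,Y), (16,Y), (17,X), (21,X), (25,X), (26,Y), (29,X), (30,Y), (32,Y)
ranks: 6->1, 7->2, 9->3, 11->4, 13->5, 16->6, 17->7, 21->8, 25->9, 26->10, 29->11, 30->12, 32->13
Step 2: Rank sum for X: R1 = 1 + 4 + 7 + 8 + 9 + 11 = 40.
Step 3: U_X = R1 - n1(n1+1)/2 = 40 - 6*7/2 = 40 - 21 = 19.
       U_Y = n1*n2 - U_X = 42 - 19 = 23.
Step 4: No ties, so the exact null distribution of U (based on enumerating the C(13,6) = 1716 equally likely rank assignments) gives the two-sided p-value.
Step 5: p-value = 0.835664; compare to alpha = 0.1. fail to reject H0.

U_X = 19, p = 0.835664, fail to reject H0 at alpha = 0.1.


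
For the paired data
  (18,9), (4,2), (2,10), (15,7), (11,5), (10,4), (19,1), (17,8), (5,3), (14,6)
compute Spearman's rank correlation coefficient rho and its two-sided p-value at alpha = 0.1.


Step 1: Rank x and y separately (midranks; no ties here).
rank(x): 18->9, 4->2, 2->1, 15->7, 11->5, 10->4, 19->10, 17->8, 5->3, 14->6
rank(y): 9->9, 2->2, 10->10, 7->7, 5->5, 4->4, 1->1, 8->8, 3->3, 6->6
Step 2: d_i = R_x(i) - R_y(i); compute d_i^2.
  (9-9)^2=0, (2-2)^2=0, (1-10)^2=81, (7-7)^2=0, (5-5)^2=0, (4-4)^2=0, (10-1)^2=81, (8-8)^2=0, (3-3)^2=0, (6-6)^2=0
sum(d^2) = 162.
Step 3: rho = 1 - 6*162 / (10*(10^2 - 1)) = 1 - 972/990 = 0.018182.
Step 4: Under H0, t = rho * sqrt((n-2)/(1-rho^2)) = 0.0514 ~ t(8).
Step 5: Two-sided p-value from the t-distribution with 8 df = 0.960240.
Step 6: alpha = 0.1. fail to reject H0.

rho = 0.0182, p = 0.960240, fail to reject H0 at alpha = 0.1.


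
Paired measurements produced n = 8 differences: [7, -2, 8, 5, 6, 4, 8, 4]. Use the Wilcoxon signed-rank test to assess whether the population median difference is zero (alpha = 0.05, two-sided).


Step 1: Drop any zero differences (none here) and take |d_i|.
|d| = [7, 2, 8, 5, 6, 4, 8, 4]
Step 2: Midrank |d_i| (ties get averaged ranks).
ranks: |7|->6, |2|->1, |8|->7.5, |5|->4, |6|->5, |4|->2.5, |8|->7.5, |4|->2.5
Step 3: Attach original signs; sum ranks with positive sign and with negative sign.
W+ = 6 + 7.5 + 4 + 5 + 2.5 + 7.5 + 2.5 = 35
W- = 1 = 1
(Check: W+ + W- = 36 should equal n(n+1)/2 = 36.)
Step 4: Test statistic W = min(W+, W-) = 1.
Step 5: Ties in |d|, so use the tie-corrected normal approximation.
        E[W] = n(n+1)/4 = 8*9/4 = 18.
        Tie groups: |d|=4 (t=2), |d|=8 (t=2); sum(t^3 - t) = 12.
        Var[W] = n(n+1)(2n+1)/24 - sum(t^3-t)/48 = 1224/24 - 12/48 = 50.75.
        z = (W - E[W]) / sqrt(Var[W]) = (1 - 18) / 7.1239 = -2.3863.
        Two-sided p = 2*Phi(z) = 0.017017.
Step 6: alpha = 0.05. reject H0.

W+ = 35, W- = 1, W = min = 1, p = 0.017017, reject H0.


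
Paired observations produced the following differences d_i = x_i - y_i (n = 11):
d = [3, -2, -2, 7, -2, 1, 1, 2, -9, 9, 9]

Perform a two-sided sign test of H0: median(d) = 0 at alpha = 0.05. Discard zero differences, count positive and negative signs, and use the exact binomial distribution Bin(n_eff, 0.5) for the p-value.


Step 1: Discard zero differences. Original n = 11; n_eff = number of nonzero differences = 11.
Nonzero differences (with sign): +3, -2, -2, +7, -2, +1, +1, +2, -9, +9, +9
Step 2: Count signs: positive = 7, negative = 4.
Step 3: Under H0: P(positive) = 0.5, so the number of positives S ~ Bin(11, 0.5).
Step 4: Two-sided exact p-value = sum of Bin(11,0.5) probabilities at or below the observed probability = 0.548828.
Step 5: alpha = 0.05. fail to reject H0.

n_eff = 11, pos = 7, neg = 4, p = 0.548828, fail to reject H0.


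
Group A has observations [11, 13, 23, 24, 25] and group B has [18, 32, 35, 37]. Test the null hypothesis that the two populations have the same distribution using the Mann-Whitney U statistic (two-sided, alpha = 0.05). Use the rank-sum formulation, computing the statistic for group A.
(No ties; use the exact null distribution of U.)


Step 1: Combine and sort all 9 observations; assign midranks.
sorted (value, group): (11,X), (13,X), (18,Y), (23,X), (24,X), (25,X), (32,Y), (35,Y), (37,Y)
ranks: 11->1, 13->2, 18->3, 23->4, 24->5, 25->6, 32->7, 35->8, 37->9
Step 2: Rank sum for X: R1 = 1 + 2 + 4 + 5 + 6 = 18.
Step 3: U_X = R1 - n1(n1+1)/2 = 18 - 5*6/2 = 18 - 15 = 3.
       U_Y = n1*n2 - U_X = 20 - 3 = 17.
Step 4: No ties, so the exact null distribution of U (based on enumerating the C(9,5) = 126 equally likely rank assignments) gives the two-sided p-value.
Step 5: p-value = 0.111111; compare to alpha = 0.05. fail to reject H0.

U_X = 3, p = 0.111111, fail to reject H0 at alpha = 0.05.


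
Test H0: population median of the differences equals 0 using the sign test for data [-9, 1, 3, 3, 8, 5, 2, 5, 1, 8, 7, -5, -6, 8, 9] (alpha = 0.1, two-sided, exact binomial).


Step 1: Discard zero differences. Original n = 15; n_eff = number of nonzero differences = 15.
Nonzero differences (with sign): -9, +1, +3, +3, +8, +5, +2, +5, +1, +8, +7, -5, -6, +8, +9
Step 2: Count signs: positive = 12, negative = 3.
Step 3: Under H0: P(positive) = 0.5, so the number of positives S ~ Bin(15, 0.5).
Step 4: Two-sided exact p-value = sum of Bin(15,0.5) probabilities at or below the observed probability = 0.035156.
Step 5: alpha = 0.1. reject H0.

n_eff = 15, pos = 12, neg = 3, p = 0.035156, reject H0.


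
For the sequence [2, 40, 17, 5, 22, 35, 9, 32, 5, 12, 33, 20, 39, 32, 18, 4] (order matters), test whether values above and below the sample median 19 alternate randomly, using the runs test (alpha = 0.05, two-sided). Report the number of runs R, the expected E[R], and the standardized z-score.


Step 1: Compute median = 19; label A = above, B = below.
Labels in order: BABBAABABBAAAABB  (n_A = 8, n_B = 8)
Step 2: Count runs R = 9.
Step 3: Under H0 (random ordering), E[R] = 2*n_A*n_B/(n_A+n_B) + 1 = 2*8*8/16 + 1 = 9.0000.
        Var[R] = 2*n_A*n_B*(2*n_A*n_B - n_A - n_B) / ((n_A+n_B)^2 * (n_A+n_B-1)) = 14336/3840 = 3.7333.
        SD[R] = 1.9322.
Step 4: R = E[R], so z = 0 with no continuity correction.
Step 5: Two-sided p-value via normal approximation = 2*(1 - Phi(|z|)) = 1.000000.
Step 6: alpha = 0.05. fail to reject H0.

R = 9, z = 0.0000, p = 1.000000, fail to reject H0.


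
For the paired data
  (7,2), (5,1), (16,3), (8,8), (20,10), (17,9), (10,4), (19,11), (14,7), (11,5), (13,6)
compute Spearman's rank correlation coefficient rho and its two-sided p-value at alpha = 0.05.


Step 1: Rank x and y separately (midranks; no ties here).
rank(x): 7->2, 5->1, 16->8, 8->3, 20->11, 17->9, 10->4, 19->10, 14->7, 11->5, 13->6
rank(y): 2->2, 1->1, 3->3, 8->8, 10->10, 9->9, 4->4, 11->11, 7->7, 5->5, 6->6
Step 2: d_i = R_x(i) - R_y(i); compute d_i^2.
  (2-2)^2=0, (1-1)^2=0, (8-3)^2=25, (3-8)^2=25, (11-10)^2=1, (9-9)^2=0, (4-4)^2=0, (10-11)^2=1, (7-7)^2=0, (5-5)^2=0, (6-6)^2=0
sum(d^2) = 52.
Step 3: rho = 1 - 6*52 / (11*(11^2 - 1)) = 1 - 312/1320 = 0.763636.
Step 4: Under H0, t = rho * sqrt((n-2)/(1-rho^2)) = 3.5482 ~ t(9).
Step 5: Two-sided p-value from the t-distribution with 9 df = 0.006233.
Step 6: alpha = 0.05. reject H0.

rho = 0.7636, p = 0.006233, reject H0 at alpha = 0.05.


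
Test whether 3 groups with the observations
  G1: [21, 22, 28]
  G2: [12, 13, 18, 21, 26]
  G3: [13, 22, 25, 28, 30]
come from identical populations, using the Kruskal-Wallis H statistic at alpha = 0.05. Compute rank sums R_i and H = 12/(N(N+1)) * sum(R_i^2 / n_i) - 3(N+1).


Step 1: Combine all N = 13 observations and assign midranks.
sorted (value, group, rank): (12,G2,1), (13,G2,2.5), (13,G3,2.5), (18,G2,4), (21,G1,5.5), (21,G2,5.5), (22,G1,7.5), (22,G3,7.5), (25,G3,9), (26,G2,10), (28,G1,11.5), (28,G3,11.5), (30,G3,13)
Step 2: Sum ranks within each group.
R_1 = 24.5 (n_1 = 3)
R_2 = 23 (n_2 = 5)
R_3 = 43.5 (n_3 = 5)
Step 3: H = 12/(N(N+1)) * sum(R_i^2/n_i) - 3(N+1)
     = 12/(13*14) * (24.5^2/3 + 23^2/5 + 43.5^2/5) - 3*14
     = 0.065934 * 684.333 - 42
     = 3.120879.
Step 4: Ties present; correction factor C = 1 - 24/(13^3 - 13) = 0.989011. Corrected H = 3.120879 / 0.989011 = 3.155556.
Step 5: Under H0, H ~ chi^2(2); p-value = 0.206433.
Step 6: alpha = 0.05. fail to reject H0.

H = 3.1556, df = 2, p = 0.206433, fail to reject H0.


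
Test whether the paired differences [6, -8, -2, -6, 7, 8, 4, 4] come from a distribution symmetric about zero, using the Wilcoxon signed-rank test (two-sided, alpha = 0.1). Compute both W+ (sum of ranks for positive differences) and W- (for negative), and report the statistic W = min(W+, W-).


Step 1: Drop any zero differences (none here) and take |d_i|.
|d| = [6, 8, 2, 6, 7, 8, 4, 4]
Step 2: Midrank |d_i| (ties get averaged ranks).
ranks: |6|->4.5, |8|->7.5, |2|->1, |6|->4.5, |7|->6, |8|->7.5, |4|->2.5, |4|->2.5
Step 3: Attach original signs; sum ranks with positive sign and with negative sign.
W+ = 4.5 + 6 + 7.5 + 2.5 + 2.5 = 23
W- = 7.5 + 1 + 4.5 = 13
(Check: W+ + W- = 36 should equal n(n+1)/2 = 36.)
Step 4: Test statistic W = min(W+, W-) = 13.
Step 5: Ties in |d|, so use the tie-corrected normal approximation.
        E[W] = n(n+1)/4 = 8*9/4 = 18.
        Tie groups: |d|=4 (t=2), |d|=6 (t=2), |d|=8 (t=2); sum(t^3 - t) = 18.
        Var[W] = n(n+1)(2n+1)/24 - sum(t^3-t)/48 = 1224/24 - 18/48 = 50.625.
        z = (W - E[W]) / sqrt(Var[W]) = (13 - 18) / 7.1151 = -0.7027.
        Two-sided p = 2*Phi(z) = 0.482225.
Step 6: alpha = 0.1. fail to reject H0.

W+ = 23, W- = 13, W = min = 13, p = 0.482225, fail to reject H0.


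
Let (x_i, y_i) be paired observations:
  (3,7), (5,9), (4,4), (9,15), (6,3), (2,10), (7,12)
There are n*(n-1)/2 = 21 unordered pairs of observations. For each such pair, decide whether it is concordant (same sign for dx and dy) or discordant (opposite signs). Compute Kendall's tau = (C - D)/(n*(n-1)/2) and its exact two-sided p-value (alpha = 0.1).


Step 1: Enumerate the 21 unordered pairs (i,j) with i<j and classify each by sign(x_j-x_i) * sign(y_j-y_i).
  (1,2):dx=+2,dy=+2->C; (1,3):dx=+1,dy=-3->D; (1,4):dx=+6,dy=+8->C; (1,5):dx=+3,dy=-4->D
  (1,6):dx=-1,dy=+3->D; (1,7):dx=+4,dy=+5->C; (2,3):dx=-1,dy=-5->C; (2,4):dx=+4,dy=+6->C
  (2,5):dx=+1,dy=-6->D; (2,6):dx=-3,dy=+1->D; (2,7):dx=+2,dy=+3->C; (3,4):dx=+5,dy=+11->C
  (3,5):dx=+2,dy=-1->D; (3,6):dx=-2,dy=+6->D; (3,7):dx=+3,dy=+8->C; (4,5):dx=-3,dy=-12->C
  (4,6):dx=-7,dy=-5->C; (4,7):dx=-2,dy=-3->C; (5,6):dx=-4,dy=+7->D; (5,7):dx=+1,dy=+9->C
  (6,7):dx=+5,dy=+2->C
Step 2: C = 13, D = 8, total pairs = 21.
Step 3: tau = (C - D)/(n(n-1)/2) = (13 - 8)/21 = 0.238095.
Step 4: Exact two-sided p-value (enumerate n! = 5040 permutations of y under H0): p = 0.561905.
Step 5: alpha = 0.1. fail to reject H0.

tau_b = 0.2381 (C=13, D=8), p = 0.561905, fail to reject H0.


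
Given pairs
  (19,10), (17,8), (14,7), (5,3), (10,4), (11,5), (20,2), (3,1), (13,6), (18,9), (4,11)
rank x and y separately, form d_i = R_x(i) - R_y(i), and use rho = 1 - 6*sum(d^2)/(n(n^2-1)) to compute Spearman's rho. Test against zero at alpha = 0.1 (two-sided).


Step 1: Rank x and y separately (midranks; no ties here).
rank(x): 19->10, 17->8, 14->7, 5->3, 10->4, 11->5, 20->11, 3->1, 13->6, 18->9, 4->2
rank(y): 10->10, 8->8, 7->7, 3->3, 4->4, 5->5, 2->2, 1->1, 6->6, 9->9, 11->11
Step 2: d_i = R_x(i) - R_y(i); compute d_i^2.
  (10-10)^2=0, (8-8)^2=0, (7-7)^2=0, (3-3)^2=0, (4-4)^2=0, (5-5)^2=0, (11-2)^2=81, (1-1)^2=0, (6-6)^2=0, (9-9)^2=0, (2-11)^2=81
sum(d^2) = 162.
Step 3: rho = 1 - 6*162 / (11*(11^2 - 1)) = 1 - 972/1320 = 0.263636.
Step 4: Under H0, t = rho * sqrt((n-2)/(1-rho^2)) = 0.8199 ~ t(9).
Step 5: Two-sided p-value from the t-distribution with 9 df = 0.433441.
Step 6: alpha = 0.1. fail to reject H0.

rho = 0.2636, p = 0.433441, fail to reject H0 at alpha = 0.1.


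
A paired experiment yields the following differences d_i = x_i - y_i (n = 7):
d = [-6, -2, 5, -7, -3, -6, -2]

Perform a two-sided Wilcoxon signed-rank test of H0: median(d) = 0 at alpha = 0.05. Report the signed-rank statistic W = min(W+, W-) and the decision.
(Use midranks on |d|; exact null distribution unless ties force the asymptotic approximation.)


Step 1: Drop any zero differences (none here) and take |d_i|.
|d| = [6, 2, 5, 7, 3, 6, 2]
Step 2: Midrank |d_i| (ties get averaged ranks).
ranks: |6|->5.5, |2|->1.5, |5|->4, |7|->7, |3|->3, |6|->5.5, |2|->1.5
Step 3: Attach original signs; sum ranks with positive sign and with negative sign.
W+ = 4 = 4
W- = 5.5 + 1.5 + 7 + 3 + 5.5 + 1.5 = 24
(Check: W+ + W- = 28 should equal n(n+1)/2 = 28.)
Step 4: Test statistic W = min(W+, W-) = 4.
Step 5: Ties in |d|, so use the tie-corrected normal approximation.
        E[W] = n(n+1)/4 = 7*8/4 = 14.
        Tie groups: |d|=2 (t=2), |d|=6 (t=2); sum(t^3 - t) = 12.
        Var[W] = n(n+1)(2n+1)/24 - sum(t^3-t)/48 = 840/24 - 12/48 = 34.75.
        z = (W - E[W]) / sqrt(Var[W]) = (4 - 14) / 5.8949 = -1.6964.
        Two-sided p = 2*Phi(z) = 0.089814.
Step 6: alpha = 0.05. fail to reject H0.

W+ = 4, W- = 24, W = min = 4, p = 0.089814, fail to reject H0.


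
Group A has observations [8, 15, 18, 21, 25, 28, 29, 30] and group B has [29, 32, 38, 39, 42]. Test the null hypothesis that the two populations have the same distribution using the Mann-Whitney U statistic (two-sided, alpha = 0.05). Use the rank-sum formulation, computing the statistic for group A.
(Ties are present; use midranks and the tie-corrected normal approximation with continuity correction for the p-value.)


Step 1: Combine and sort all 13 observations; assign midranks.
sorted (value, group): (8,X), (15,X), (18,X), (21,X), (25,X), (28,X), (29,X), (29,Y), (30,X), (32,Y), (38,Y), (39,Y), (42,Y)
ranks: 8->1, 15->2, 18->3, 21->4, 25->5, 28->6, 29->7.5, 29->7.5, 30->9, 32->10, 38->11, 39->12, 42->13
Step 2: Rank sum for X: R1 = 1 + 2 + 3 + 4 + 5 + 6 + 7.5 + 9 = 37.5.
Step 3: U_X = R1 - n1(n1+1)/2 = 37.5 - 8*9/2 = 37.5 - 36 = 1.5.
       U_Y = n1*n2 - U_X = 40 - 1.5 = 38.5.
Step 4: Ties are present, so use the tie-corrected normal approximation (with continuity correction) for the p-value.
Step 5: p-value = 0.008326; compare to alpha = 0.05. reject H0.

U_X = 1.5, p = 0.008326, reject H0 at alpha = 0.05.


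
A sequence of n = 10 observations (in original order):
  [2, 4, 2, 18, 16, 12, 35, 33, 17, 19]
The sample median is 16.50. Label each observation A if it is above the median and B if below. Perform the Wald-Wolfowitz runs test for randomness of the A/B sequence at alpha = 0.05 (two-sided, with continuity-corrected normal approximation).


Step 1: Compute median = 16.50; label A = above, B = below.
Labels in order: BBBABBAAAA  (n_A = 5, n_B = 5)
Step 2: Count runs R = 4.
Step 3: Under H0 (random ordering), E[R] = 2*n_A*n_B/(n_A+n_B) + 1 = 2*5*5/10 + 1 = 6.0000.
        Var[R] = 2*n_A*n_B*(2*n_A*n_B - n_A - n_B) / ((n_A+n_B)^2 * (n_A+n_B-1)) = 2000/900 = 2.2222.
        SD[R] = 1.4907.
Step 4: Continuity-corrected z = (R + 0.5 - E[R]) / SD[R] = (4 + 0.5 - 6.0000) / 1.4907 = -1.0062.
Step 5: Two-sided p-value via normal approximation = 2*(1 - Phi(|z|)) = 0.314305.
Step 6: alpha = 0.05. fail to reject H0.

R = 4, z = -1.0062, p = 0.314305, fail to reject H0.


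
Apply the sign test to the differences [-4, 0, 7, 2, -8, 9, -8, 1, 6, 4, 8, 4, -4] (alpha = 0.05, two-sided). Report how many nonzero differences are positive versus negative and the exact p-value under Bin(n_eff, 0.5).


Step 1: Discard zero differences. Original n = 13; n_eff = number of nonzero differences = 12.
Nonzero differences (with sign): -4, +7, +2, -8, +9, -8, +1, +6, +4, +8, +4, -4
Step 2: Count signs: positive = 8, negative = 4.
Step 3: Under H0: P(positive) = 0.5, so the number of positives S ~ Bin(12, 0.5).
Step 4: Two-sided exact p-value = sum of Bin(12,0.5) probabilities at or below the observed probability = 0.387695.
Step 5: alpha = 0.05. fail to reject H0.

n_eff = 12, pos = 8, neg = 4, p = 0.387695, fail to reject H0.


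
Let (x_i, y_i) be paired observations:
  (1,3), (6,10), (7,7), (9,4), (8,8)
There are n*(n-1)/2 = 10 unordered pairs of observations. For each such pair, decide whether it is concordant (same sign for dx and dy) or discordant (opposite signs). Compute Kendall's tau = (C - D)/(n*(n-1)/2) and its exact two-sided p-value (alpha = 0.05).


Step 1: Enumerate the 10 unordered pairs (i,j) with i<j and classify each by sign(x_j-x_i) * sign(y_j-y_i).
  (1,2):dx=+5,dy=+7->C; (1,3):dx=+6,dy=+4->C; (1,4):dx=+8,dy=+1->C; (1,5):dx=+7,dy=+5->C
  (2,3):dx=+1,dy=-3->D; (2,4):dx=+3,dy=-6->D; (2,5):dx=+2,dy=-2->D; (3,4):dx=+2,dy=-3->D
  (3,5):dx=+1,dy=+1->C; (4,5):dx=-1,dy=+4->D
Step 2: C = 5, D = 5, total pairs = 10.
Step 3: tau = (C - D)/(n(n-1)/2) = (5 - 5)/10 = 0.000000.
Step 4: Exact two-sided p-value (enumerate n! = 120 permutations of y under H0): p = 1.000000.
Step 5: alpha = 0.05. fail to reject H0.

tau_b = 0.0000 (C=5, D=5), p = 1.000000, fail to reject H0.


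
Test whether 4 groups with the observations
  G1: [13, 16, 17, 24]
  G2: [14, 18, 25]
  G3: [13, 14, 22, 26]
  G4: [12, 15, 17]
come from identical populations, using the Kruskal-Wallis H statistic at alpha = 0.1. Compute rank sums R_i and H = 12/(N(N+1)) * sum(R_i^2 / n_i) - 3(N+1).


Step 1: Combine all N = 14 observations and assign midranks.
sorted (value, group, rank): (12,G4,1), (13,G1,2.5), (13,G3,2.5), (14,G2,4.5), (14,G3,4.5), (15,G4,6), (16,G1,7), (17,G1,8.5), (17,G4,8.5), (18,G2,10), (22,G3,11), (24,G1,12), (25,G2,13), (26,G3,14)
Step 2: Sum ranks within each group.
R_1 = 30 (n_1 = 4)
R_2 = 27.5 (n_2 = 3)
R_3 = 32 (n_3 = 4)
R_4 = 15.5 (n_4 = 3)
Step 3: H = 12/(N(N+1)) * sum(R_i^2/n_i) - 3(N+1)
     = 12/(14*15) * (30^2/4 + 27.5^2/3 + 32^2/4 + 15.5^2/3) - 3*15
     = 0.057143 * 813.167 - 45
     = 1.466667.
Step 4: Ties present; correction factor C = 1 - 18/(14^3 - 14) = 0.993407. Corrected H = 1.466667 / 0.993407 = 1.476401.
Step 5: Under H0, H ~ chi^2(3); p-value = 0.687728.
Step 6: alpha = 0.1. fail to reject H0.

H = 1.4764, df = 3, p = 0.687728, fail to reject H0.


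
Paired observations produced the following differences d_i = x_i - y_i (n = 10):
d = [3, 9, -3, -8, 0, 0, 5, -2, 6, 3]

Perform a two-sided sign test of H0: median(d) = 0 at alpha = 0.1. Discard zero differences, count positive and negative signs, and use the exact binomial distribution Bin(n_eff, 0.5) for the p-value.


Step 1: Discard zero differences. Original n = 10; n_eff = number of nonzero differences = 8.
Nonzero differences (with sign): +3, +9, -3, -8, +5, -2, +6, +3
Step 2: Count signs: positive = 5, negative = 3.
Step 3: Under H0: P(positive) = 0.5, so the number of positives S ~ Bin(8, 0.5).
Step 4: Two-sided exact p-value = sum of Bin(8,0.5) probabilities at or below the observed probability = 0.726562.
Step 5: alpha = 0.1. fail to reject H0.

n_eff = 8, pos = 5, neg = 3, p = 0.726562, fail to reject H0.


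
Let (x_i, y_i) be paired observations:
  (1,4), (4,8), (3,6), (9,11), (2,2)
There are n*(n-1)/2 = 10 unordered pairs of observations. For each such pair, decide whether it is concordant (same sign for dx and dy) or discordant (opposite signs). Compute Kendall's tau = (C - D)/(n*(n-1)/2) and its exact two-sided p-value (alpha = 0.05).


Step 1: Enumerate the 10 unordered pairs (i,j) with i<j and classify each by sign(x_j-x_i) * sign(y_j-y_i).
  (1,2):dx=+3,dy=+4->C; (1,3):dx=+2,dy=+2->C; (1,4):dx=+8,dy=+7->C; (1,5):dx=+1,dy=-2->D
  (2,3):dx=-1,dy=-2->C; (2,4):dx=+5,dy=+3->C; (2,5):dx=-2,dy=-6->C; (3,4):dx=+6,dy=+5->C
  (3,5):dx=-1,dy=-4->C; (4,5):dx=-7,dy=-9->C
Step 2: C = 9, D = 1, total pairs = 10.
Step 3: tau = (C - D)/(n(n-1)/2) = (9 - 1)/10 = 0.800000.
Step 4: Exact two-sided p-value (enumerate n! = 120 permutations of y under H0): p = 0.083333.
Step 5: alpha = 0.05. fail to reject H0.

tau_b = 0.8000 (C=9, D=1), p = 0.083333, fail to reject H0.


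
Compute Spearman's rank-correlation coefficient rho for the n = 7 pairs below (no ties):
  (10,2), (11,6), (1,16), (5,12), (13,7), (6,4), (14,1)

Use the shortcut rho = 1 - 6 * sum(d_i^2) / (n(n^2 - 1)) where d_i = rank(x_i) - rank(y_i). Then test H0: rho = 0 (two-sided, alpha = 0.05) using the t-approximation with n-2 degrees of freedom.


Step 1: Rank x and y separately (midranks; no ties here).
rank(x): 10->4, 11->5, 1->1, 5->2, 13->6, 6->3, 14->7
rank(y): 2->2, 6->4, 16->7, 12->6, 7->5, 4->3, 1->1
Step 2: d_i = R_x(i) - R_y(i); compute d_i^2.
  (4-2)^2=4, (5-4)^2=1, (1-7)^2=36, (2-6)^2=16, (6-5)^2=1, (3-3)^2=0, (7-1)^2=36
sum(d^2) = 94.
Step 3: rho = 1 - 6*94 / (7*(7^2 - 1)) = 1 - 564/336 = -0.678571.
Step 4: Under H0, t = rho * sqrt((n-2)/(1-rho^2)) = -2.0657 ~ t(5).
Step 5: Two-sided p-value from the t-distribution with 5 df = 0.093750.
Step 6: alpha = 0.05. fail to reject H0.

rho = -0.6786, p = 0.093750, fail to reject H0 at alpha = 0.05.


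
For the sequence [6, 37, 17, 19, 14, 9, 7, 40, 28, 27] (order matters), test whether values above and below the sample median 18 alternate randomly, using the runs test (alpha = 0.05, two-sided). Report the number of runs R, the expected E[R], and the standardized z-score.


Step 1: Compute median = 18; label A = above, B = below.
Labels in order: BABABBBAAA  (n_A = 5, n_B = 5)
Step 2: Count runs R = 6.
Step 3: Under H0 (random ordering), E[R] = 2*n_A*n_B/(n_A+n_B) + 1 = 2*5*5/10 + 1 = 6.0000.
        Var[R] = 2*n_A*n_B*(2*n_A*n_B - n_A - n_B) / ((n_A+n_B)^2 * (n_A+n_B-1)) = 2000/900 = 2.2222.
        SD[R] = 1.4907.
Step 4: R = E[R], so z = 0 with no continuity correction.
Step 5: Two-sided p-value via normal approximation = 2*(1 - Phi(|z|)) = 1.000000.
Step 6: alpha = 0.05. fail to reject H0.

R = 6, z = 0.0000, p = 1.000000, fail to reject H0.


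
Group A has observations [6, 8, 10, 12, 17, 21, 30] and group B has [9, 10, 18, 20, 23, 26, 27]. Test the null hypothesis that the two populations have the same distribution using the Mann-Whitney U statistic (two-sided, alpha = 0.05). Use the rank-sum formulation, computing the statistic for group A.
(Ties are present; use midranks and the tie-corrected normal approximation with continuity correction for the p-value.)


Step 1: Combine and sort all 14 observations; assign midranks.
sorted (value, group): (6,X), (8,X), (9,Y), (10,X), (10,Y), (12,X), (17,X), (18,Y), (20,Y), (21,X), (23,Y), (26,Y), (27,Y), (30,X)
ranks: 6->1, 8->2, 9->3, 10->4.5, 10->4.5, 12->6, 17->7, 18->8, 20->9, 21->10, 23->11, 26->12, 27->13, 30->14
Step 2: Rank sum for X: R1 = 1 + 2 + 4.5 + 6 + 7 + 10 + 14 = 44.5.
Step 3: U_X = R1 - n1(n1+1)/2 = 44.5 - 7*8/2 = 44.5 - 28 = 16.5.
       U_Y = n1*n2 - U_X = 49 - 16.5 = 32.5.
Step 4: Ties are present, so use the tie-corrected normal approximation (with continuity correction) for the p-value.
Step 5: p-value = 0.337373; compare to alpha = 0.05. fail to reject H0.

U_X = 16.5, p = 0.337373, fail to reject H0 at alpha = 0.05.


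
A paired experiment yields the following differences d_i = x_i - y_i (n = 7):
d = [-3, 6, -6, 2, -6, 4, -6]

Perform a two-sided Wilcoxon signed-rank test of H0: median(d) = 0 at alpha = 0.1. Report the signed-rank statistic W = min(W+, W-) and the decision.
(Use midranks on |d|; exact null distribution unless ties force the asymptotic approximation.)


Step 1: Drop any zero differences (none here) and take |d_i|.
|d| = [3, 6, 6, 2, 6, 4, 6]
Step 2: Midrank |d_i| (ties get averaged ranks).
ranks: |3|->2, |6|->5.5, |6|->5.5, |2|->1, |6|->5.5, |4|->3, |6|->5.5
Step 3: Attach original signs; sum ranks with positive sign and with negative sign.
W+ = 5.5 + 1 + 3 = 9.5
W- = 2 + 5.5 + 5.5 + 5.5 = 18.5
(Check: W+ + W- = 28 should equal n(n+1)/2 = 28.)
Step 4: Test statistic W = min(W+, W-) = 9.5.
Step 5: Ties in |d|, so use the tie-corrected normal approximation.
        E[W] = n(n+1)/4 = 7*8/4 = 14.
        Tie groups: |d|=6 (t=4); sum(t^3 - t) = 60.
        Var[W] = n(n+1)(2n+1)/24 - sum(t^3-t)/48 = 840/24 - 60/48 = 33.75.
        z = (W - E[W]) / sqrt(Var[W]) = (9.5 - 14) / 5.8095 = -0.7746.
        Two-sided p = 2*Phi(z) = 0.438578.
Step 6: alpha = 0.1. fail to reject H0.

W+ = 9.5, W- = 18.5, W = min = 9.5, p = 0.438578, fail to reject H0.


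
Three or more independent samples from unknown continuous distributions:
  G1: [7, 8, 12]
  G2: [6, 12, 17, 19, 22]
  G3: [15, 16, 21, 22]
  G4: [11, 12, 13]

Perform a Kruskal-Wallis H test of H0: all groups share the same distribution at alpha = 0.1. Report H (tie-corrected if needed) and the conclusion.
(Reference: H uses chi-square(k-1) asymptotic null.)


Step 1: Combine all N = 15 observations and assign midranks.
sorted (value, group, rank): (6,G2,1), (7,G1,2), (8,G1,3), (11,G4,4), (12,G1,6), (12,G2,6), (12,G4,6), (13,G4,8), (15,G3,9), (16,G3,10), (17,G2,11), (19,G2,12), (21,G3,13), (22,G2,14.5), (22,G3,14.5)
Step 2: Sum ranks within each group.
R_1 = 11 (n_1 = 3)
R_2 = 44.5 (n_2 = 5)
R_3 = 46.5 (n_3 = 4)
R_4 = 18 (n_4 = 3)
Step 3: H = 12/(N(N+1)) * sum(R_i^2/n_i) - 3(N+1)
     = 12/(15*16) * (11^2/3 + 44.5^2/5 + 46.5^2/4 + 18^2/3) - 3*16
     = 0.050000 * 1084.95 - 48
     = 6.247292.
Step 4: Ties present; correction factor C = 1 - 30/(15^3 - 15) = 0.991071. Corrected H = 6.247292 / 0.991071 = 6.303574.
Step 5: Under H0, H ~ chi^2(3); p-value = 0.097739.
Step 6: alpha = 0.1. reject H0.

H = 6.3036, df = 3, p = 0.097739, reject H0.


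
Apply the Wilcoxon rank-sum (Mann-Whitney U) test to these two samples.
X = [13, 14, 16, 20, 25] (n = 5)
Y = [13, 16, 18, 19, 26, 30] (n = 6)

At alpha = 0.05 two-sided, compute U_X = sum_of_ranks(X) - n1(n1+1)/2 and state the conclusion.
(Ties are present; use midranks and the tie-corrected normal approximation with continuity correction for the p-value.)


Step 1: Combine and sort all 11 observations; assign midranks.
sorted (value, group): (13,X), (13,Y), (14,X), (16,X), (16,Y), (18,Y), (19,Y), (20,X), (25,X), (26,Y), (30,Y)
ranks: 13->1.5, 13->1.5, 14->3, 16->4.5, 16->4.5, 18->6, 19->7, 20->8, 25->9, 26->10, 30->11
Step 2: Rank sum for X: R1 = 1.5 + 3 + 4.5 + 8 + 9 = 26.
Step 3: U_X = R1 - n1(n1+1)/2 = 26 - 5*6/2 = 26 - 15 = 11.
       U_Y = n1*n2 - U_X = 30 - 11 = 19.
Step 4: Ties are present, so use the tie-corrected normal approximation (with continuity correction) for the p-value.
Step 5: p-value = 0.520916; compare to alpha = 0.05. fail to reject H0.

U_X = 11, p = 0.520916, fail to reject H0 at alpha = 0.05.


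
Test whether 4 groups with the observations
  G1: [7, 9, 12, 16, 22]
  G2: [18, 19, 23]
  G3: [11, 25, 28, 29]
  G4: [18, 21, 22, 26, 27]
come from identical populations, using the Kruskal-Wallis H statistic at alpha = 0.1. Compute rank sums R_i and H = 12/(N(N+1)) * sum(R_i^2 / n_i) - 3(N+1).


Step 1: Combine all N = 17 observations and assign midranks.
sorted (value, group, rank): (7,G1,1), (9,G1,2), (11,G3,3), (12,G1,4), (16,G1,5), (18,G2,6.5), (18,G4,6.5), (19,G2,8), (21,G4,9), (22,G1,10.5), (22,G4,10.5), (23,G2,12), (25,G3,13), (26,G4,14), (27,G4,15), (28,G3,16), (29,G3,17)
Step 2: Sum ranks within each group.
R_1 = 22.5 (n_1 = 5)
R_2 = 26.5 (n_2 = 3)
R_3 = 49 (n_3 = 4)
R_4 = 55 (n_4 = 5)
Step 3: H = 12/(N(N+1)) * sum(R_i^2/n_i) - 3(N+1)
     = 12/(17*18) * (22.5^2/5 + 26.5^2/3 + 49^2/4 + 55^2/5) - 3*18
     = 0.039216 * 1540.58 - 54
     = 6.415033.
Step 4: Ties present; correction factor C = 1 - 12/(17^3 - 17) = 0.997549. Corrected H = 6.415033 / 0.997549 = 6.430794.
Step 5: Under H0, H ~ chi^2(3); p-value = 0.092432.
Step 6: alpha = 0.1. reject H0.

H = 6.4308, df = 3, p = 0.092432, reject H0.


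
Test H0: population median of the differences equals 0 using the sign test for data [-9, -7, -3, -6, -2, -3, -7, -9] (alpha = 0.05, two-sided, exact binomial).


Step 1: Discard zero differences. Original n = 8; n_eff = number of nonzero differences = 8.
Nonzero differences (with sign): -9, -7, -3, -6, -2, -3, -7, -9
Step 2: Count signs: positive = 0, negative = 8.
Step 3: Under H0: P(positive) = 0.5, so the number of positives S ~ Bin(8, 0.5).
Step 4: Two-sided exact p-value = sum of Bin(8,0.5) probabilities at or below the observed probability = 0.007812.
Step 5: alpha = 0.05. reject H0.

n_eff = 8, pos = 0, neg = 8, p = 0.007812, reject H0.
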